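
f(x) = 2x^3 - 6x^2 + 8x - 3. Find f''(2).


First derivative:
f'(x) = 6x^2 - 12x + 8
Second derivative:
f''(x) = 12x - 12
Substitute x = 2:
f''(2) = 12 * 2 - 12
= 24 - 12
= 12

12


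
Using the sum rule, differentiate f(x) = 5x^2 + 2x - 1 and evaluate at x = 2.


Differentiate term by term using power and sum rules:
f(x) = 5x^2 + 2x - 1
f'(x) = 10x + 2
Substitute x = 2:
f'(2) = 10 * 2 + 2
= 20 + 2
= 22

22


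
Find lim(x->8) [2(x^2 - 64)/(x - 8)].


Direct substitution gives 0/0, so we factor the numerator.
Factor: 2(x^2 - 64) = 2 * (x - 8)(x + 8)
Cancel the common factor (x - 8):
2(x^2 - 64)/(x - 8) = 2 * (x + 8)
Now substitute x = 8:
= 2 * (8 + 8) = 32

32


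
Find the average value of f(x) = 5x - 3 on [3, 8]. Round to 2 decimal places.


Average value = 1/(b-a) * integral from a to b of f(x) dx
First compute the integral of 5x - 3:
F(x) = (5/2)x^2 - 3x
F(8) = 5/2 * 64 - 3 * 8 = 136
F(3) = 5/2 * 9 - 3 * 3 = 27/2
Integral = 136 - 27/2 = 245/2
Average = (245/2) / (8 - 3) = (245/2) / 5
= 49/2 = 24.50

24.50


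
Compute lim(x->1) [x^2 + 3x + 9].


Since polynomials are continuous, we use direct substitution.
lim(x->1) of x^2 + 3x + 9
= 1 * 1^2 + 3 * 1 + 9
= 1 + 3 + 9
= 13

13


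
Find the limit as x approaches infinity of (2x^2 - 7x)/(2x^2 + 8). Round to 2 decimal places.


For limits at infinity with equal-degree polynomials,
we compare leading coefficients.
Numerator leading term: 2x^2
Denominator leading term: 2x^2
Divide both by x^2:
lim = (2 - 7/x) / (2 + 8/x^2)
As x -> infinity, the 1/x and 1/x^2 terms vanish:
= 2/2 = 1 = 1.00

1.00


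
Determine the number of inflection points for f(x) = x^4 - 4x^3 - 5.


Inflection points occur where f''(x) = 0 and concavity changes.
f(x) = x^4 - 4x^3 - 5
f'(x) = 4x^3 - 12x^2
f''(x) = 12x^2 - 24x
This is a quadratic in x. Use the discriminant to count real roots.
Discriminant = (-24)^2 - 4 * 12 * 0
= 576 - 0
= 576
Since discriminant > 0, f''(x) = 0 has 2 distinct real solutions.
A quadratic with two distinct real roots changes sign at each root, so concavity changes at both.
Number of inflection points: 2

2


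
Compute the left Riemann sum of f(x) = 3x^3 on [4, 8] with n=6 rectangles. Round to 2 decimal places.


Left Riemann sum uses left endpoints of each subinterval.
Interval: [4, 8], n = 6
dx = (8 - 4) / 6 = 2/3
Left endpoints: [4, 14/3, 16/3, 6, 20/3, 22/3]
f values: [192, 2744/9, 4096/9, 648, 8000/9, 10648/9]
Sum = dx * (sum of f values)
= 2/3 * 3672
= 2448 = 2448.00

2448.00


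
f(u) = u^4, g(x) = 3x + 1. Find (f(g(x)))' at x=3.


Using the chain rule: (f(g(x)))' = f'(g(x)) * g'(x)
First, find g(3):
g(3) = 3 * 3 + 1 = 10
Next, f'(u) = 4u^3
And g'(x) = 3
So f'(g(3)) * g'(3)
= 4 * 10^3 * 3
= 4 * 1000 * 3
= 12000

12000


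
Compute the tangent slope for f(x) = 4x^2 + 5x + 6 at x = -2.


The slope of the tangent line equals f'(x) at the point.
f(x) = 4x^2 + 5x + 6
f'(x) = 8x + 5
At x = -2:
f'(-2) = 8 * (-2) + 5
= -16 + 5
= -11

-11


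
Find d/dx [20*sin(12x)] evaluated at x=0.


Apply the chain rule to differentiate 20*sin(12x):
d/dx [20*sin(12x)]
= 20 * cos(12x) * d/dx(12x)
= 20 * 12 * cos(12x)
= 240 * cos(12x)
Evaluate at x = 0:
= 240 * cos(0)
= 240 * 1
= 240

240


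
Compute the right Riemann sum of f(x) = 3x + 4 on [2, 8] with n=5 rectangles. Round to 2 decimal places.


Right Riemann sum uses right endpoints of each subinterval.
Interval: [2, 8], n = 5
dx = (8 - 2) / 5 = 6/5
Right endpoints: [16/5, 22/5, 28/5, 34/5, 8]
f values: [68/5, 86/5, 104/5, 122/5, 28]
Sum = dx * (sum of f values)
= 6/5 * 104
= 624/5 = 124.80

124.80


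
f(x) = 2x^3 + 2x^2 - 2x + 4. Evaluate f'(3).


Differentiate f(x) = 2x^3 + 2x^2 - 2x + 4 term by term:
f'(x) = 6x^2 + 4x - 2
Substitute x = 3:
f'(3) = 6 * 3^2 + 4 * 3 - 2
= 54 + 12 - 2
= 64

64


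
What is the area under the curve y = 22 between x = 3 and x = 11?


The area under a constant function y = 22 is a rectangle.
Width = 11 - 3 = 8
Height = 22
Area = width * height
= 8 * 22
= 176

176


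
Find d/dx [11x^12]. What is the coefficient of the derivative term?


We apply the power rule: d/dx [ax^n] = a*n * x^(n-1)
d/dx [11x^12]
= 11 * 12 * x^(12-1)
= 132x^11
The coefficient is 132

132


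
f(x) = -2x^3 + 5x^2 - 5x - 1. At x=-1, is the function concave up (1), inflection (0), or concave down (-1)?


Concavity is determined by the sign of f''(x).
f(x) = -2x^3 + 5x^2 - 5x - 1
f'(x) = -6x^2 + 10x - 5
f''(x) = -12x + 10
f''(-1) = -12 * (-1) + 10
= 12 + 10
= 22
Since f''(-1) > 0, the function is concave up (1)

1


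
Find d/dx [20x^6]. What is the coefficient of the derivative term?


We apply the power rule: d/dx [ax^n] = a*n * x^(n-1)
d/dx [20x^6]
= 20 * 6 * x^(6-1)
= 120x^5
The coefficient is 120

120


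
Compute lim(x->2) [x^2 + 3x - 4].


Since polynomials are continuous, we use direct substitution.
lim(x->2) of x^2 + 3x - 4
= 1 * 2^2 + 3 * 2 - 4
= 4 + 6 - 4
= 6

6


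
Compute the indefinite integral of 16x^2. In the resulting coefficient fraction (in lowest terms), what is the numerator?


Apply the power rule for integration:
integral of ax^n dx = a/(n+1) * x^(n+1) + C
integral of 16x^2 dx
= 16/3 * x^3 + C
The coefficient in lowest terms is 16/3, and its numerator is 16

16


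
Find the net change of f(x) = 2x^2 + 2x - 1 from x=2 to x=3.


Net change = f(b) - f(a)
f(x) = 2x^2 + 2x - 1
Compute f(3):
f(3) = 2 * 3^2 + 2 * 3 - 1
= 18 + 6 - 1
= 23
Compute f(2):
f(2) = 2 * 2^2 + 2 * 2 - 1
= 8 + 4 - 1
= 11
Net change = 23 - 11 = 12

12


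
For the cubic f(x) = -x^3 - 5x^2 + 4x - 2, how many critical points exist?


Find where f'(x) = 0:
f(x) = -x^3 - 5x^2 + 4x - 2
f'(x) = -3x^2 - 10x + 4
This is a quadratic in x. Use the discriminant to count real roots.
Discriminant = (-10)^2 - 4 * (-3) * 4
= 100 - (-48)
= 148
Since discriminant > 0, f'(x) = 0 has 2 real solutions.
Number of critical points: 2

2


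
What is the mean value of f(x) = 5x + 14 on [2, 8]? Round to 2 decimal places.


Average value = 1/(b-a) * integral from a to b of f(x) dx
First compute the integral of 5x + 14:
F(x) = (5/2)x^2 + 14x
F(8) = 5/2 * 64 + 14 * 8 = 272
F(2) = 5/2 * 4 + 14 * 2 = 38
Integral = 272 - 38 = 234
Average = 234 / (8 - 2) = 234 / 6
= 39 = 39.00

39.00


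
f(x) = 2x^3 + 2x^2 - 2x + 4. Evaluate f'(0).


Differentiate f(x) = 2x^3 + 2x^2 - 2x + 4 term by term:
f'(x) = 6x^2 + 4x - 2
Substitute x = 0:
f'(0) = 6 * 0^2 + 4 * 0 - 2
= 0 + 0 - 2
= -2

-2


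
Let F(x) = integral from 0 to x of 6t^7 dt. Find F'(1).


By the Fundamental Theorem of Calculus (Part 1):
If F(x) = integral from 0 to x of f(t) dt, then F'(x) = f(x)
Here f(t) = 6t^7
So F'(x) = 6x^7
Evaluate at x = 1:
F'(1) = 6 * 1^7
= 6 * 1
= 6

6


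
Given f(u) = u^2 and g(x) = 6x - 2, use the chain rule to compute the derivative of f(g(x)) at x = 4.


Using the chain rule: (f(g(x)))' = f'(g(x)) * g'(x)
First, find g(4):
g(4) = 6 * 4 - 2 = 22
Next, f'(u) = 2u
And g'(x) = 6
So f'(g(4)) * g'(4)
= 2 * 22 * 6
= 264

264


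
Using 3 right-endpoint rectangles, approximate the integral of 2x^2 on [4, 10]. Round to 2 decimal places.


Right Riemann sum uses right endpoints of each subinterval.
Interval: [4, 10], n = 3
dx = (10 - 4) / 3 = 2
Right endpoints: [6, 8, 10]
f values: [72, 128, 200]
Sum = dx * (sum of f values)
= 2 * 400
= 800 = 800.00

800.00


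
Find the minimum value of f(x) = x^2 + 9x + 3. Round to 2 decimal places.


For a quadratic f(x) = ax^2 + bx + c with a > 0, the minimum is at the vertex.
Vertex x-coordinate: x = -b/(2a)
x = -(9) / (2 * 1)
x = -9/2
Substitute back to find the minimum value:
f(-9/2) = 1 * (-9/2)^2 + 9 * (-9/2) + 3
= 81/4 - 81/2 + 3
= -69/4 = -17.25

-17.25


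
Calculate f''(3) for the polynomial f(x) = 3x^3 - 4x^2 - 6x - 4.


First derivative:
f'(x) = 9x^2 - 8x - 6
Second derivative:
f''(x) = 18x - 8
Substitute x = 3:
f''(3) = 18 * 3 - 8
= 54 - 8
= 46

46


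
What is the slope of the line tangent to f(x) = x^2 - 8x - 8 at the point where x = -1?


The slope of the tangent line equals f'(x) at the point.
f(x) = x^2 - 8x - 8
f'(x) = 2x - 8
At x = -1:
f'(-1) = 2 * (-1) - 8
= -2 - 8
= -10

-10


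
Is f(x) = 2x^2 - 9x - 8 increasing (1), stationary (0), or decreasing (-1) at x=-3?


Compute f'(x) to determine behavior:
f'(x) = 4x - 9
f'(-3) = 4 * (-3) - 9
= -12 - 9
= -21
Since f'(-3) < 0, the function is decreasing (-1)

-1


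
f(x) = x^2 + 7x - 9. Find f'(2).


Differentiate term by term using power and sum rules:
f(x) = x^2 + 7x - 9
f'(x) = 2x + 7
Substitute x = 2:
f'(2) = 2 * 2 + 7
= 4 + 7
= 11

11


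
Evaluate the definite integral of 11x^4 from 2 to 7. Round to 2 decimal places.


Find the antiderivative of 11x^4:
F(x) = 11/5 * x^5
Apply the Fundamental Theorem of Calculus:
F(7) - F(2)
= 11/5 * 7^5 - 11/5 * 2^5
= 11/5 * (16807 - 32)
= 11/5 * 16775
= 36905 = 36905.00

36905.00


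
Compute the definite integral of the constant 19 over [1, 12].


The integral of a constant k over [a, b] equals k * (b - a).
integral from 1 to 12 of 19 dx
= 19 * (12 - 1)
= 19 * 11
= 209

209


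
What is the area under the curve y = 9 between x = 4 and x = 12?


The area under a constant function y = 9 is a rectangle.
Width = 12 - 4 = 8
Height = 9
Area = width * height
= 8 * 9
= 72

72


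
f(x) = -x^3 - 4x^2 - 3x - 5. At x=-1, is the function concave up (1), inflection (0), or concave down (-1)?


Concavity is determined by the sign of f''(x).
f(x) = -x^3 - 4x^2 - 3x - 5
f'(x) = -3x^2 - 8x - 3
f''(x) = -6x - 8
f''(-1) = -6 * (-1) - 8
= 6 - 8
= -2
Since f''(-1) < 0, the function is concave down (-1)

-1


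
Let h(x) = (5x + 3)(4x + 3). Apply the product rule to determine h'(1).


Let u(x) = 5x + 3 and v(x) = 4x + 3
u'(x) = 5
v'(x) = 4
Product rule: h'(x) = u'(x)*v(x) + u(x)*v'(x)
= 5 * (4x + 3) + (5x + 3) * 4
At x = 1:
u(1) = 5 * 1 + 3 = 8
v(1) = 4 * 1 + 3 = 7
h'(1) = 5 * 7 + 8 * 4
= 35 + 32
= 67

67


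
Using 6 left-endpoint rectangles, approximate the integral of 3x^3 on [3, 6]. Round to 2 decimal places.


Left Riemann sum uses left endpoints of each subinterval.
Interval: [3, 6], n = 6
dx = (6 - 3) / 6 = 1/2
Left endpoints: [3, 7/2, 4, 9/2, 5, 11/2]
f values: [81, 1029/8, 192, 2187/8, 375, 3993/8]
Sum = dx * (sum of f values)
= 1/2 * 12393/8
= 12393/16 ≈ 774.56

774.56


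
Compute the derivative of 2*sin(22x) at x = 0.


Apply the chain rule to differentiate 2*sin(22x):
d/dx [2*sin(22x)]
= 2 * cos(22x) * d/dx(22x)
= 2 * 22 * cos(22x)
= 44 * cos(22x)
Evaluate at x = 0:
= 44 * cos(0)
= 44 * 1
= 44

44


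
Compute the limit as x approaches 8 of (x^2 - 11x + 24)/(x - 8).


Direct substitution gives 0/0, so we factor the numerator.
Factor: (x^2 - 11x + 24) = (x - 8)(x - 3)
Cancel the common factor (x - 8):
(x^2 - 11x + 24)/(x - 8) = (x - 3)
Now substitute x = 8:
= (8) - (3) = 5

5


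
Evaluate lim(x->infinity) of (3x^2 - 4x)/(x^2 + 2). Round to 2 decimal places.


For limits at infinity with equal-degree polynomials,
we compare leading coefficients.
Numerator leading term: 3x^2
Denominator leading term: x^2
Divide both by x^2:
lim = (3 - 4/x) / (1 + 2/x^2)
As x -> infinity, the 1/x and 1/x^2 terms vanish:
= 3/1 = 3 = 3.00

3.00


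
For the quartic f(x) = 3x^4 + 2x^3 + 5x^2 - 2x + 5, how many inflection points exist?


Inflection points occur where f''(x) = 0 and concavity changes.
f(x) = 3x^4 + 2x^3 + 5x^2 - 2x + 5
f'(x) = 12x^3 + 6x^2 + 10x - 2
f''(x) = 36x^2 + 12x + 10
This is a quadratic in x. Use the discriminant to count real roots.
Discriminant = (12)^2 - 4 * 36 * 10
= 144 - 1440
= -1296
Since discriminant < 0, f''(x) = 0 has no real solutions.
Number of inflection points: 0

0


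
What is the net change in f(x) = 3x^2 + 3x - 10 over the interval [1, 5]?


Net change = f(b) - f(a)
f(x) = 3x^2 + 3x - 10
Compute f(5):
f(5) = 3 * 5^2 + 3 * 5 - 10
= 75 + 15 - 10
= 80
Compute f(1):
f(1) = 3 * 1^2 + 3 * 1 - 10
= 3 + 3 - 10
= -4
Net change = 80 - (-4) = 84

84


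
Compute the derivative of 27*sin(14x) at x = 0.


Apply the chain rule to differentiate 27*sin(14x):
d/dx [27*sin(14x)]
= 27 * cos(14x) * d/dx(14x)
= 27 * 14 * cos(14x)
= 378 * cos(14x)
Evaluate at x = 0:
= 378 * cos(0)
= 378 * 1
= 378

378


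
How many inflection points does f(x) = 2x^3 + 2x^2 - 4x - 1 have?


Inflection points occur where f''(x) = 0 and concavity changes.
f(x) = 2x^3 + 2x^2 - 4x - 1
f'(x) = 6x^2 + 4x - 4
f''(x) = 12x + 4
Set f''(x) = 0:
12x + 4 = 0
x = -4 / 12 = -1/3
Since f''(x) is linear (degree 1), it changes sign at this point.
Therefore there is exactly 1 inflection point.

1


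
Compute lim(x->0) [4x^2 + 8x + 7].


Since polynomials are continuous, we use direct substitution.
lim(x->0) of 4x^2 + 8x + 7
= 4 * 0^2 + 8 * 0 + 7
= 0 + 0 + 7
= 7

7


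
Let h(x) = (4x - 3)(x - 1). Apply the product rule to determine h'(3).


Let u(x) = 4x - 3 and v(x) = x - 1
u'(x) = 4
v'(x) = 1
Product rule: h'(x) = u'(x)*v(x) + u(x)*v'(x)
= 4 * (x - 1) + (4x - 3) * 1
At x = 3:
u(3) = 4 * 3 - 3 = 9
v(3) = 1 * 3 - 1 = 2
h'(3) = 4 * 2 + 9 * 1
= 8 + 9
= 17

17


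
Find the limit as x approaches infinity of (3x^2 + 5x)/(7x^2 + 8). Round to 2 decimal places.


For limits at infinity with equal-degree polynomials,
we compare leading coefficients.
Numerator leading term: 3x^2
Denominator leading term: 7x^2
Divide both by x^2:
lim = (3 + 5/x) / (7 + 8/x^2)
As x -> infinity, the 1/x and 1/x^2 terms vanish:
= 3/7 ≈ 0.43

0.43


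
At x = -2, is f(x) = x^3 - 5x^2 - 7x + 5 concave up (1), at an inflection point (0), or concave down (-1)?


Concavity is determined by the sign of f''(x).
f(x) = x^3 - 5x^2 - 7x + 5
f'(x) = 3x^2 - 10x - 7
f''(x) = 6x - 10
f''(-2) = 6 * (-2) - 10
= -12 - 10
= -22
Since f''(-2) < 0, the function is concave down (-1)

-1


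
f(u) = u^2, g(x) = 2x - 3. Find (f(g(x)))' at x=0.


Using the chain rule: (f(g(x)))' = f'(g(x)) * g'(x)
First, find g(0):
g(0) = 2 * 0 - 3 = -3
Next, f'(u) = 2u
And g'(x) = 2
So f'(g(0)) * g'(0)
= 2 * (-3) * 2
= -12

-12


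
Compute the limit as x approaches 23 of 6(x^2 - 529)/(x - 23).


Direct substitution gives 0/0, so we factor the numerator.
Factor: 6(x^2 - 529) = 6 * (x - 23)(x + 23)
Cancel the common factor (x - 23):
6(x^2 - 529)/(x - 23) = 6 * (x + 23)
Now substitute x = 23:
= 6 * (23 + 23) = 276

276


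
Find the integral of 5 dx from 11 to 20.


The integral of a constant k over [a, b] equals k * (b - a).
integral from 11 to 20 of 5 dx
= 5 * (20 - 11)
= 5 * 9
= 45

45


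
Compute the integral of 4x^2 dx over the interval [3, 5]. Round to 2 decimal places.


Find the antiderivative of 4x^2:
F(x) = 4/3 * x^3
Apply the Fundamental Theorem of Calculus:
F(5) - F(3)
= 4/3 * 5^3 - 4/3 * 3^3
= 4/3 * (125 - 27)
= 4/3 * 98
= 392/3 ≈ 130.67

130.67


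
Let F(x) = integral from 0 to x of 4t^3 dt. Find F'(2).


By the Fundamental Theorem of Calculus (Part 1):
If F(x) = integral from 0 to x of f(t) dt, then F'(x) = f(x)
Here f(t) = 4t^3
So F'(x) = 4x^3
Evaluate at x = 2:
F'(2) = 4 * 2^3
= 4 * 8
= 32

32


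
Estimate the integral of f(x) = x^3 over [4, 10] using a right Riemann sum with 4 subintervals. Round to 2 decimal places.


Right Riemann sum uses right endpoints of each subinterval.
Interval: [4, 10], n = 4
dx = (10 - 4) / 4 = 3/2
Right endpoints: [11/2, 7, 17/2, 10]
f values: [1331/8, 343, 4913/8, 1000]
Sum = dx * (sum of f values)
= 3/2 * 4247/2
= 12741/4 = 3185.25

3185.25


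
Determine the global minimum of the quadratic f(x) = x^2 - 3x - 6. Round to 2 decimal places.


For a quadratic f(x) = ax^2 + bx + c with a > 0, the minimum is at the vertex.
Vertex x-coordinate: x = -b/(2a)
x = -(-3) / (2 * 1)
x = 3/2
Substitute back to find the minimum value:
f(3/2) = 1 * (3/2)^2 - 3 * (3/2) - 6
= 9/4 - 9/2 - 6
= -33/4 = -8.25

-8.25


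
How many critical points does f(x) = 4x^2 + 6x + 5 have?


Find where f'(x) = 0:
f'(x) = 8x + 6
Set f'(x) = 0:
8x + 6 = 0
x = -6 / 8 = -3/4
This is a linear equation in x, so there is exactly one solution.
Number of critical points: 1

1


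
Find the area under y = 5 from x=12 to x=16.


The area under a constant function y = 5 is a rectangle.
Width = 16 - 12 = 4
Height = 5
Area = width * height
= 4 * 5
= 20

20


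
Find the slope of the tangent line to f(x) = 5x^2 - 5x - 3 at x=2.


The slope of the tangent line equals f'(x) at the point.
f(x) = 5x^2 - 5x - 3
f'(x) = 10x - 5
At x = 2:
f'(2) = 10 * 2 - 5
= 20 - 5
= 15

15


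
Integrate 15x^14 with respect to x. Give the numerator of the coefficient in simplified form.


Apply the power rule for integration:
integral of ax^n dx = a/(n+1) * x^(n+1) + C
integral of 15x^14 dx
= 15/15 * x^15 + C
= 1 * x^15 + C
The coefficient in lowest terms is 1 = 1/1, so its numerator is 1

1


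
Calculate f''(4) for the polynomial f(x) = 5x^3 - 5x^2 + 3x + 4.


First derivative:
f'(x) = 15x^2 - 10x + 3
Second derivative:
f''(x) = 30x - 10
Substitute x = 4:
f''(4) = 30 * 4 - 10
= 120 - 10
= 110

110


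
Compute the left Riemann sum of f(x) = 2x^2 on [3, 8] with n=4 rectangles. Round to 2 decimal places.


Left Riemann sum uses left endpoints of each subinterval.
Interval: [3, 8], n = 4
dx = (8 - 3) / 4 = 5/4
Left endpoints: [3, 17/4, 11/2, 27/4]
f values: [18, 289/8, 121/2, 729/8]
Sum = dx * (sum of f values)
= 5/4 * 823/4
= 4115/16 ≈ 257.19

257.19


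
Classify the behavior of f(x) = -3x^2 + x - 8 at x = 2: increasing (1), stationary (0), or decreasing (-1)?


Compute f'(x) to determine behavior:
f'(x) = -6x + 1
f'(2) = -6 * 2 + 1
= -12 + 1
= -11
Since f'(2) < 0, the function is decreasing (-1)

-1


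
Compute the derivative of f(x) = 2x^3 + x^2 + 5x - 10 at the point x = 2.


Differentiate f(x) = 2x^3 + x^2 + 5x - 10 term by term:
f'(x) = 6x^2 + 2x + 5
Substitute x = 2:
f'(2) = 6 * 2^2 + 2 * 2 + 5
= 24 + 4 + 5
= 33

33


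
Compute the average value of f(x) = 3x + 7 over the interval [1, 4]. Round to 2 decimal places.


Average value = 1/(b-a) * integral from a to b of f(x) dx
First compute the integral of 3x + 7:
F(x) = (3/2)x^2 + 7x
F(4) = 3/2 * 16 + 7 * 4 = 52
F(1) = 3/2 * 1 + 7 * 1 = 17/2
Integral = 52 - 17/2 = 87/2
Average = (87/2) / (4 - 1) = (87/2) / 3
= 29/2 = 14.50

14.50


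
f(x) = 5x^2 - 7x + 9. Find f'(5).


Differentiate term by term using power and sum rules:
f(x) = 5x^2 - 7x + 9
f'(x) = 10x - 7
Substitute x = 5:
f'(5) = 10 * 5 - 7
= 50 - 7
= 43

43


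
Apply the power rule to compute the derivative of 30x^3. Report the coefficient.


We apply the power rule: d/dx [ax^n] = a*n * x^(n-1)
d/dx [30x^3]
= 30 * 3 * x^(3-1)
= 90x^2
The coefficient is 90

90


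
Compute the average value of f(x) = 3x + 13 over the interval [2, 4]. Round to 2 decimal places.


Average value = 1/(b-a) * integral from a to b of f(x) dx
First compute the integral of 3x + 13:
F(x) = (3/2)x^2 + 13x
F(4) = 3/2 * 16 + 13 * 4 = 76
F(2) = 3/2 * 4 + 13 * 2 = 32
Integral = 76 - 32 = 44
Average = 44 / (4 - 2) = 44 / 2
= 22 = 22.00

22.00


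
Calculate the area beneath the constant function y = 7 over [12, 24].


The area under a constant function y = 7 is a rectangle.
Width = 24 - 12 = 12
Height = 7
Area = width * height
= 12 * 7
= 84

84


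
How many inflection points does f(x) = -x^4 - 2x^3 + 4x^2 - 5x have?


Inflection points occur where f''(x) = 0 and concavity changes.
f(x) = -x^4 - 2x^3 + 4x^2 - 5x
f'(x) = -4x^3 - 6x^2 + 8x - 5
f''(x) = -12x^2 - 12x + 8
This is a quadratic in x. Use the discriminant to count real roots.
Discriminant = (-12)^2 - 4 * (-12) * 8
= 144 - (-384)
= 528
Since discriminant > 0, f''(x) = 0 has 2 distinct real solutions.
A quadratic with two distinct real roots changes sign at each root, so concavity changes at both.
Number of inflection points: 2

2


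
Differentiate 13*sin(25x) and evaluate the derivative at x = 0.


Apply the chain rule to differentiate 13*sin(25x):
d/dx [13*sin(25x)]
= 13 * cos(25x) * d/dx(25x)
= 13 * 25 * cos(25x)
= 325 * cos(25x)
Evaluate at x = 0:
= 325 * cos(0)
= 325 * 1
= 325

325


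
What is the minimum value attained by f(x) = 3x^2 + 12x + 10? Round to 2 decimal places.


For a quadratic f(x) = ax^2 + bx + c with a > 0, the minimum is at the vertex.
Vertex x-coordinate: x = -b/(2a)
x = -(12) / (2 * 3)
x = -12/6 = -2
Substitute back to find the minimum value:
f(-2) = 3 * (-2)^2 + 12 * (-2) + 10
= 12 - 24 + 10
= -2 = -2.00

-2.00


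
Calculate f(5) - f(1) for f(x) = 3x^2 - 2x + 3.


Net change = f(b) - f(a)
f(x) = 3x^2 - 2x + 3
Compute f(5):
f(5) = 3 * 5^2 - 2 * 5 + 3
= 75 - 10 + 3
= 68
Compute f(1):
f(1) = 3 * 1^2 - 2 * 1 + 3
= 3 - 2 + 3
= 4
Net change = 68 - 4 = 64

64


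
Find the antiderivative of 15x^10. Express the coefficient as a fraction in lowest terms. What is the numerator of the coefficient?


Apply the power rule for integration:
integral of ax^n dx = a/(n+1) * x^(n+1) + C
integral of 15x^10 dx
= 15/11 * x^11 + C
The coefficient in lowest terms is 15/11, and its numerator is 15

15


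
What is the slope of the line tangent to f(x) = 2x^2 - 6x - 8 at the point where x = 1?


The slope of the tangent line equals f'(x) at the point.
f(x) = 2x^2 - 6x - 8
f'(x) = 4x - 6
At x = 1:
f'(1) = 4 * 1 - 6
= 4 - 6
= -2

-2


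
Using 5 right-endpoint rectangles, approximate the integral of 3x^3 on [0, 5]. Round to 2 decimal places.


Right Riemann sum uses right endpoints of each subinterval.
Interval: [0, 5], n = 5
dx = (5 - 0) / 5 = 1
Right endpoints: [1, 2, 3, 4, 5]
f values: [3, 24, 81, 192, 375]
Sum = dx * (sum of f values)
= 1 * 675
= 675 = 675.00

675.00


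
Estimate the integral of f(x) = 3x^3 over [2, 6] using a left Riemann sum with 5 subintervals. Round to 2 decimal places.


Left Riemann sum uses left endpoints of each subinterval.
Interval: [2, 6], n = 5
dx = (6 - 2) / 5 = 4/5
Left endpoints: [2, 14/5, 18/5, 22/5, 26/5]
f values: [24, 8232/125, 17496/125, 31944/125, 52728/125]
Sum = dx * (sum of f values)
= 4/5 * 4536/5
= 18144/25 = 725.76

725.76


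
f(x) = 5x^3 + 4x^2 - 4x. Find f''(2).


First derivative:
f'(x) = 15x^2 + 8x - 4
Second derivative:
f''(x) = 30x + 8
Substitute x = 2:
f''(2) = 30 * 2 + 8
= 60 + 8
= 68

68


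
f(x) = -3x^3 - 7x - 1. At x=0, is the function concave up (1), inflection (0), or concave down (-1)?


Concavity is determined by the sign of f''(x).
f(x) = -3x^3 - 7x - 1
f'(x) = -9x^2 - 7
f''(x) = -18x
f''(0) = -18 * 0 + 0
= 0 + 0
= 0
f''(0) = 0, and f''(x) is linear with nonzero slope -18, so f'' changes sign at x = 0. Hence the function is at an inflection point (0)

0


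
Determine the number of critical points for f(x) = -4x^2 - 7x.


Find where f'(x) = 0:
f'(x) = -8x - 7
Set f'(x) = 0:
-8x - 7 = 0
x = 7 / (-8) = -7/8
This is a linear equation in x, so there is exactly one solution.
Number of critical points: 1

1


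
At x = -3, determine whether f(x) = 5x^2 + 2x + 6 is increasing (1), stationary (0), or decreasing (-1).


Compute f'(x) to determine behavior:
f'(x) = 10x + 2
f'(-3) = 10 * (-3) + 2
= -30 + 2
= -28
Since f'(-3) < 0, the function is decreasing (-1)

-1


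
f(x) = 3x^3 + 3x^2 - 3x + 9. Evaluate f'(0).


Differentiate f(x) = 3x^3 + 3x^2 - 3x + 9 term by term:
f'(x) = 9x^2 + 6x - 3
Substitute x = 0:
f'(0) = 9 * 0^2 + 6 * 0 - 3
= 0 + 0 - 3
= -3

-3


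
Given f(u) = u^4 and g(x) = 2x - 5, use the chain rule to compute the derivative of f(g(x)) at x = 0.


Using the chain rule: (f(g(x)))' = f'(g(x)) * g'(x)
First, find g(0):
g(0) = 2 * 0 - 5 = -5
Next, f'(u) = 4u^3
And g'(x) = 2
So f'(g(0)) * g'(0)
= 4 * (-5)^3 * 2
= 4 * (-125) * 2
= -1000

-1000


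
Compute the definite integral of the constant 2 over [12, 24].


The integral of a constant k over [a, b] equals k * (b - a).
integral from 12 to 24 of 2 dx
= 2 * (24 - 12)
= 2 * 12
= 24

24


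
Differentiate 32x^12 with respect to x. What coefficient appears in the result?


We apply the power rule: d/dx [ax^n] = a*n * x^(n-1)
d/dx [32x^12]
= 32 * 12 * x^(12-1)
= 384x^11
The coefficient is 384

384


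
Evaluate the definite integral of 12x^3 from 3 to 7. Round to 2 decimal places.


Find the antiderivative of 12x^3:
F(x) = 12/4 * x^4
Apply the Fundamental Theorem of Calculus:
F(7) - F(3)
= 12/4 * 7^4 - 12/4 * 3^4
= 12/4 * (2401 - 81)
= 12/4 * 2320
= 6960 = 6960.00

6960.00


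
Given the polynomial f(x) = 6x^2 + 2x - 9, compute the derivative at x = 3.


Differentiate term by term using power and sum rules:
f(x) = 6x^2 + 2x - 9
f'(x) = 12x + 2
Substitute x = 3:
f'(3) = 12 * 3 + 2
= 36 + 2
= 38

38


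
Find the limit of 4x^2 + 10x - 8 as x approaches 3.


Since polynomials are continuous, we use direct substitution.
lim(x->3) of 4x^2 + 10x - 8
= 4 * 3^2 + 10 * 3 - 8
= 36 + 30 - 8
= 58

58


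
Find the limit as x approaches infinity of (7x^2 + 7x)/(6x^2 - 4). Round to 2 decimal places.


For limits at infinity with equal-degree polynomials,
we compare leading coefficients.
Numerator leading term: 7x^2
Denominator leading term: 6x^2
Divide both by x^2:
lim = (7 + 7/x) / (6 - 4/x^2)
As x -> infinity, the 1/x and 1/x^2 terms vanish:
= 7/6 ≈ 1.17

1.17


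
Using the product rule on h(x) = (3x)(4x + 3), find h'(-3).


Let u(x) = 3x and v(x) = 4x + 3
u'(x) = 3
v'(x) = 4
Product rule: h'(x) = u'(x)*v(x) + u(x)*v'(x)
= 3 * (4x + 3) + (3x) * 4
At x = -3:
u(-3) = 3 * (-3) + 0 = -9
v(-3) = 4 * (-3) + 3 = -9
h'(-3) = 3 * (-9) + (-9) * 4
= -27 - 36
= -63

-63


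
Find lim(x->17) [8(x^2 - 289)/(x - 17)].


Direct substitution gives 0/0, so we factor the numerator.
Factor: 8(x^2 - 289) = 8 * (x - 17)(x + 17)
Cancel the common factor (x - 17):
8(x^2 - 289)/(x - 17) = 8 * (x + 17)
Now substitute x = 17:
= 8 * (17 + 17) = 272

272


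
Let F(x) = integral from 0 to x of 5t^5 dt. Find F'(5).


By the Fundamental Theorem of Calculus (Part 1):
If F(x) = integral from 0 to x of f(t) dt, then F'(x) = f(x)
Here f(t) = 5t^5
So F'(x) = 5x^5
Evaluate at x = 5:
F'(5) = 5 * 5^5
= 5 * 3125
= 15625

15625


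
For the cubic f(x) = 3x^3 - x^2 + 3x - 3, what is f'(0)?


Differentiate f(x) = 3x^3 - x^2 + 3x - 3 term by term:
f'(x) = 9x^2 - 2x + 3
Substitute x = 0:
f'(0) = 9 * 0^2 - 2 * 0 + 3
= 0 + 0 + 3
= 3

3


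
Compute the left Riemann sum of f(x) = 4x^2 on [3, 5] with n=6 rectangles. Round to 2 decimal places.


Left Riemann sum uses left endpoints of each subinterval.
Interval: [3, 5], n = 6
dx = (5 - 3) / 6 = 1/3
Left endpoints: [3, 10/3, 11/3, 4, 13/3, 14/3]
f values: [36, 400/9, 484/9, 64, 676/9, 784/9]
Sum = dx * (sum of f values)
= 1/3 * 3244/9
= 3244/27 ≈ 120.15

120.15


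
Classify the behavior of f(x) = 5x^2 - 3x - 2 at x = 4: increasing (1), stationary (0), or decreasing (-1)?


Compute f'(x) to determine behavior:
f'(x) = 10x - 3
f'(4) = 10 * 4 - 3
= 40 - 3
= 37
Since f'(4) > 0, the function is increasing (1)

1


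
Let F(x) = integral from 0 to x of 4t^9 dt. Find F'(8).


By the Fundamental Theorem of Calculus (Part 1):
If F(x) = integral from 0 to x of f(t) dt, then F'(x) = f(x)
Here f(t) = 4t^9
So F'(x) = 4x^9
Evaluate at x = 8:
F'(8) = 4 * 8^9
= 4 * 134217728
= 536870912

536870912


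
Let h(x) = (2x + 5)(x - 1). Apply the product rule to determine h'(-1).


Let u(x) = 2x + 5 and v(x) = x - 1
u'(x) = 2
v'(x) = 1
Product rule: h'(x) = u'(x)*v(x) + u(x)*v'(x)
= 2 * (x - 1) + (2x + 5) * 1
At x = -1:
u(-1) = 2 * (-1) + 5 = 3
v(-1) = 1 * (-1) - 1 = -2
h'(-1) = 2 * (-2) + 3 * 1
= -4 + 3
= -1

-1


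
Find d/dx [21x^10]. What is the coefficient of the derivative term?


We apply the power rule: d/dx [ax^n] = a*n * x^(n-1)
d/dx [21x^10]
= 21 * 10 * x^(10-1)
= 210x^9
The coefficient is 210

210


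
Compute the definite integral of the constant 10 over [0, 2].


The integral of a constant k over [a, b] equals k * (b - a).
integral from 0 to 2 of 10 dx
= 10 * (2 - 0)
= 10 * 2
= 20

20


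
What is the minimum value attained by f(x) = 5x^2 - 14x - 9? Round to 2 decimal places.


For a quadratic f(x) = ax^2 + bx + c with a > 0, the minimum is at the vertex.
Vertex x-coordinate: x = -b/(2a)
x = -(-14) / (2 * 5)
x = 14/10 = 7/5
Substitute back to find the minimum value:
f(7/5) = 5 * (7/5)^2 - 14 * (7/5) - 9
= 49/5 - 98/5 - 9
= -94/5 = -18.80

-18.80


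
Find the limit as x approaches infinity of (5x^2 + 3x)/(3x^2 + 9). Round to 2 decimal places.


For limits at infinity with equal-degree polynomials,
we compare leading coefficients.
Numerator leading term: 5x^2
Denominator leading term: 3x^2
Divide both by x^2:
lim = (5 + 3/x) / (3 + 9/x^2)
As x -> infinity, the 1/x and 1/x^2 terms vanish:
= 5/3 ≈ 1.67

1.67


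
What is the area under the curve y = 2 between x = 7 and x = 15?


The area under a constant function y = 2 is a rectangle.
Width = 15 - 7 = 8
Height = 2
Area = width * height
= 8 * 2
= 16

16


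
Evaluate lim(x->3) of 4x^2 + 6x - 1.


Since polynomials are continuous, we use direct substitution.
lim(x->3) of 4x^2 + 6x - 1
= 4 * 3^2 + 6 * 3 - 1
= 36 + 18 - 1
= 53

53


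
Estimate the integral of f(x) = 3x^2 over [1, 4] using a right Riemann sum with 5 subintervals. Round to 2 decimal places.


Right Riemann sum uses right endpoints of each subinterval.
Interval: [1, 4], n = 5
dx = (4 - 1) / 5 = 3/5
Right endpoints: [8/5, 11/5, 14/5, 17/5, 4]
f values: [192/25, 363/25, 588/25, 867/25, 48]
Sum = dx * (sum of f values)
= 3/5 * 642/5
= 1926/25 = 77.04

77.04


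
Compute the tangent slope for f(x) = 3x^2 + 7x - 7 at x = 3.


The slope of the tangent line equals f'(x) at the point.
f(x) = 3x^2 + 7x - 7
f'(x) = 6x + 7
At x = 3:
f'(3) = 6 * 3 + 7
= 18 + 7
= 25

25


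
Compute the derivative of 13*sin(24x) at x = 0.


Apply the chain rule to differentiate 13*sin(24x):
d/dx [13*sin(24x)]
= 13 * cos(24x) * d/dx(24x)
= 13 * 24 * cos(24x)
= 312 * cos(24x)
Evaluate at x = 0:
= 312 * cos(0)
= 312 * 1
= 312

312


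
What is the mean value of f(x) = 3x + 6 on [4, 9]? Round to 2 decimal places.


Average value = 1/(b-a) * integral from a to b of f(x) dx
First compute the integral of 3x + 6:
F(x) = (3/2)x^2 + 6x
F(9) = 3/2 * 81 + 6 * 9 = 351/2
F(4) = 3/2 * 16 + 6 * 4 = 48
Integral = 351/2 - 48 = 255/2
Average = (255/2) / (9 - 4) = (255/2) / 5
= 51/2 = 25.50

25.50


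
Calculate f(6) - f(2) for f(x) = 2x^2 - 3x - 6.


Net change = f(b) - f(a)
f(x) = 2x^2 - 3x - 6
Compute f(6):
f(6) = 2 * 6^2 - 3 * 6 - 6
= 72 - 18 - 6
= 48
Compute f(2):
f(2) = 2 * 2^2 - 3 * 2 - 6
= 8 - 6 - 6
= -4
Net change = 48 - (-4) = 52

52


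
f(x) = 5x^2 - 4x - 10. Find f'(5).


Differentiate term by term using power and sum rules:
f(x) = 5x^2 - 4x - 10
f'(x) = 10x - 4
Substitute x = 5:
f'(5) = 10 * 5 - 4
= 50 - 4
= 46

46


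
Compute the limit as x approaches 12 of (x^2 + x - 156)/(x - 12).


Direct substitution gives 0/0, so we factor the numerator.
Factor: (x^2 + x - 156) = (x - 12)(x + 13)
Cancel the common factor (x - 12):
(x^2 + x - 156)/(x - 12) = (x + 13)
Now substitute x = 12:
= (12) - (-13) = 25

25


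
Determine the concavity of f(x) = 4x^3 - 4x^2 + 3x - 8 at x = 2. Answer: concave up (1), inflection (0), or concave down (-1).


Concavity is determined by the sign of f''(x).
f(x) = 4x^3 - 4x^2 + 3x - 8
f'(x) = 12x^2 - 8x + 3
f''(x) = 24x - 8
f''(2) = 24 * 2 - 8
= 48 - 8
= 40
Since f''(2) > 0, the function is concave up (1)

1


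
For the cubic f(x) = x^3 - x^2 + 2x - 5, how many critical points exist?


Find where f'(x) = 0:
f(x) = x^3 - x^2 + 2x - 5
f'(x) = 3x^2 - 2x + 2
This is a quadratic in x. Use the discriminant to count real roots.
Discriminant = (-2)^2 - 4 * 3 * 2
= 4 - 24
= -20
Since discriminant < 0, f'(x) = 0 has no real solutions.
Number of critical points: 0

0


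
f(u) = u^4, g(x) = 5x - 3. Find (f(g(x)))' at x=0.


Using the chain rule: (f(g(x)))' = f'(g(x)) * g'(x)
First, find g(0):
g(0) = 5 * 0 - 3 = -3
Next, f'(u) = 4u^3
And g'(x) = 5
So f'(g(0)) * g'(0)
= 4 * (-3)^3 * 5
= 4 * (-27) * 5
= -540

-540


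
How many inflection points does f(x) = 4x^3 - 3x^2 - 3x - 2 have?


Inflection points occur where f''(x) = 0 and concavity changes.
f(x) = 4x^3 - 3x^2 - 3x - 2
f'(x) = 12x^2 - 6x - 3
f''(x) = 24x - 6
Set f''(x) = 0:
24x - 6 = 0
x = 6 / 24 = 1/4
Since f''(x) is linear (degree 1), it changes sign at this point.
Therefore there is exactly 1 inflection point.

1


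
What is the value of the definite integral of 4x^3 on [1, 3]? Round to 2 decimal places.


Find the antiderivative of 4x^3:
F(x) = 4/4 * x^4
Apply the Fundamental Theorem of Calculus:
F(3) - F(1)
= 4/4 * 3^4 - 4/4 * 1^4
= 4/4 * (81 - 1)
= 4/4 * 80
= 80 = 80.00

80.00


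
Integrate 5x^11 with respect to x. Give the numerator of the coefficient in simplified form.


Apply the power rule for integration:
integral of ax^n dx = a/(n+1) * x^(n+1) + C
integral of 5x^11 dx
= 5/12 * x^12 + C
The coefficient in lowest terms is 5/12, and its numerator is 5

5


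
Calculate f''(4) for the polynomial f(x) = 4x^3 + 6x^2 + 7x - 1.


First derivative:
f'(x) = 12x^2 + 12x + 7
Second derivative:
f''(x) = 24x + 12
Substitute x = 4:
f''(4) = 24 * 4 + 12
= 96 + 12
= 108

108


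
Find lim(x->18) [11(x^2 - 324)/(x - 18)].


Direct substitution gives 0/0, so we factor the numerator.
Factor: 11(x^2 - 324) = 11 * (x - 18)(x + 18)
Cancel the common factor (x - 18):
11(x^2 - 324)/(x - 18) = 11 * (x + 18)
Now substitute x = 18:
= 11 * (18 + 18) = 396

396


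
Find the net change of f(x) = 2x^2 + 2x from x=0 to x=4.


Net change = f(b) - f(a)
f(x) = 2x^2 + 2x
Compute f(4):
f(4) = 2 * 4^2 + 2 * 4 + 0
= 32 + 8 + 0
= 40
Compute f(0):
f(0) = 2 * 0^2 + 2 * 0 + 0
= 0 + 0 + 0
= 0
Net change = 40 - 0 = 40

40


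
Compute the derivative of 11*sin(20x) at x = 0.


Apply the chain rule to differentiate 11*sin(20x):
d/dx [11*sin(20x)]
= 11 * cos(20x) * d/dx(20x)
= 11 * 20 * cos(20x)
= 220 * cos(20x)
Evaluate at x = 0:
= 220 * cos(0)
= 220 * 1
= 220

220


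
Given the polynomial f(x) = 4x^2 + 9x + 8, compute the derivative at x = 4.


Differentiate term by term using power and sum rules:
f(x) = 4x^2 + 9x + 8
f'(x) = 8x + 9
Substitute x = 4:
f'(4) = 8 * 4 + 9
= 32 + 9
= 41

41


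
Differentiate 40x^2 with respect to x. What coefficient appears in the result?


We apply the power rule: d/dx [ax^n] = a*n * x^(n-1)
d/dx [40x^2]
= 40 * 2 * x^(2-1)
= 80x
The coefficient is 80

80


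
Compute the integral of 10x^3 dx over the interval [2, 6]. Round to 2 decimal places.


Find the antiderivative of 10x^3:
F(x) = 10/4 * x^4
Apply the Fundamental Theorem of Calculus:
F(6) - F(2)
= 10/4 * 6^4 - 10/4 * 2^4
= 10/4 * (1296 - 16)
= 10/4 * 1280
= 3200 = 3200.00

3200.00


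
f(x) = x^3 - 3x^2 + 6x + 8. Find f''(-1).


First derivative:
f'(x) = 3x^2 - 6x + 6
Second derivative:
f''(x) = 6x - 6
Substitute x = -1:
f''(-1) = 6 * (-1) - 6
= -6 - 6
= -12

-12


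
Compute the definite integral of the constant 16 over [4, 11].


The integral of a constant k over [a, b] equals k * (b - a).
integral from 4 to 11 of 16 dx
= 16 * (11 - 4)
= 16 * 7
= 112

112


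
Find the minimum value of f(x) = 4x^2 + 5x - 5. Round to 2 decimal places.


For a quadratic f(x) = ax^2 + bx + c with a > 0, the minimum is at the vertex.
Vertex x-coordinate: x = -b/(2a)
x = -(5) / (2 * 4)
x = -5/8
Substitute back to find the minimum value:
f(-5/8) = 4 * (-5/8)^2 + 5 * (-5/8) - 5
= 25/16 - 25/8 - 5
= -105/16 ≈ -6.56

-6.56


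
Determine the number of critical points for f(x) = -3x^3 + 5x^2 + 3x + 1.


Find where f'(x) = 0:
f(x) = -3x^3 + 5x^2 + 3x + 1
f'(x) = -9x^2 + 10x + 3
This is a quadratic in x. Use the discriminant to count real roots.
Discriminant = (10)^2 - 4 * (-9) * 3
= 100 - (-108)
= 208
Since discriminant > 0, f'(x) = 0 has 2 real solutions.
Number of critical points: 2

2


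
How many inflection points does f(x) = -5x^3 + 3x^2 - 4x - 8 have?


Inflection points occur where f''(x) = 0 and concavity changes.
f(x) = -5x^3 + 3x^2 - 4x - 8
f'(x) = -15x^2 + 6x - 4
f''(x) = -30x + 6
Set f''(x) = 0:
-30x + 6 = 0
x = -6 / (-30) = 1/5
Since f''(x) is linear (degree 1), it changes sign at this point.
Therefore there is exactly 1 inflection point.

1


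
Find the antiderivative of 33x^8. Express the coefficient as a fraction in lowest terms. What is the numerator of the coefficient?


Apply the power rule for integration:
integral of ax^n dx = a/(n+1) * x^(n+1) + C
integral of 33x^8 dx
= 33/9 * x^9 + C
= 11/3 * x^9 + C
The coefficient in lowest terms is 11/3, and its numerator is 11

11


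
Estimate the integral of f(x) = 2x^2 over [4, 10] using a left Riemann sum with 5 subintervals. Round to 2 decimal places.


Left Riemann sum uses left endpoints of each subinterval.
Interval: [4, 10], n = 5
dx = (10 - 4) / 5 = 6/5
Left endpoints: [4, 26/5, 32/5, 38/5, 44/5]
f values: [32, 1352/25, 2048/25, 2888/25, 3872/25]
Sum = dx * (sum of f values)
= 6/5 * 2192/5
= 13152/25 = 526.08

526.08


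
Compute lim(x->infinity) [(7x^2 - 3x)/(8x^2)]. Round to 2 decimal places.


For limits at infinity with equal-degree polynomials,
we compare leading coefficients.
Numerator leading term: 7x^2
Denominator leading term: 8x^2
Divide both by x^2:
lim = (7 - 3/x) / (8)
As x -> infinity, the 1/x and 1/x^2 terms vanish:
= 7/8 ≈ 0.88

0.88


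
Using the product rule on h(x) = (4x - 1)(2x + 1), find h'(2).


Let u(x) = 4x - 1 and v(x) = 2x + 1
u'(x) = 4
v'(x) = 2
Product rule: h'(x) = u'(x)*v(x) + u(x)*v'(x)
= 4 * (2x + 1) + (4x - 1) * 2
At x = 2:
u(2) = 4 * 2 - 1 = 7
v(2) = 2 * 2 + 1 = 5
h'(2) = 4 * 5 + 7 * 2
= 20 + 14
= 34

34


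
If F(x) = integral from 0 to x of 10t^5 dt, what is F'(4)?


By the Fundamental Theorem of Calculus (Part 1):
If F(x) = integral from 0 to x of f(t) dt, then F'(x) = f(x)
Here f(t) = 10t^5
So F'(x) = 10x^5
Evaluate at x = 4:
F'(4) = 10 * 4^5
= 10 * 1024
= 10240

10240


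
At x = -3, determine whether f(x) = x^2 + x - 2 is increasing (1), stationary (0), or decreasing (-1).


Compute f'(x) to determine behavior:
f'(x) = 2x + 1
f'(-3) = 2 * (-3) + 1
= -6 + 1
= -5
Since f'(-3) < 0, the function is decreasing (-1)

-1


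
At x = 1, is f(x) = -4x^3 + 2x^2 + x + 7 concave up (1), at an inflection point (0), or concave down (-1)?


Concavity is determined by the sign of f''(x).
f(x) = -4x^3 + 2x^2 + x + 7
f'(x) = -12x^2 + 4x + 1
f''(x) = -24x + 4
f''(1) = -24 * 1 + 4
= -24 + 4
= -20
Since f''(1) < 0, the function is concave down (-1)

-1


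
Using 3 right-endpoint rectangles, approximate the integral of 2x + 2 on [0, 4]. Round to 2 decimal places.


Right Riemann sum uses right endpoints of each subinterval.
Interval: [0, 4], n = 3
dx = (4 - 0) / 3 = 4/3
Right endpoints: [4/3, 8/3, 4]
f values: [14/3, 22/3, 10]
Sum = dx * (sum of f values)
= 4/3 * 22
= 88/3 ≈ 29.33

29.33


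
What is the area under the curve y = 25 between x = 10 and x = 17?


The area under a constant function y = 25 is a rectangle.
Width = 17 - 10 = 7
Height = 25
Area = width * height
= 7 * 25
= 175

175


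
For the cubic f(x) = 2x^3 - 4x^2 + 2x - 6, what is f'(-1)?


Differentiate f(x) = 2x^3 - 4x^2 + 2x - 6 term by term:
f'(x) = 6x^2 - 8x + 2
Substitute x = -1:
f'(-1) = 6 * (-1)^2 - 8 * (-1) + 2
= 6 + 8 + 2
= 16

16


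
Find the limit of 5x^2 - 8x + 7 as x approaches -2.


Since polynomials are continuous, we use direct substitution.
lim(x->-2) of 5x^2 - 8x + 7
= 5 * (-2)^2 - 8 * (-2) + 7
= 20 + 16 + 7
= 43

43


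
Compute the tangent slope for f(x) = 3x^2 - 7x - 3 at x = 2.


The slope of the tangent line equals f'(x) at the point.
f(x) = 3x^2 - 7x - 3
f'(x) = 6x - 7
At x = 2:
f'(2) = 6 * 2 - 7
= 12 - 7
= 5

5


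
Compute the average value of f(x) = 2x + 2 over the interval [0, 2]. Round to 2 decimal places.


Average value = 1/(b-a) * integral from a to b of f(x) dx
First compute the integral of 2x + 2:
F(x) = x^2 + 2x
F(2) = 1 * 4 + 2 * 2 = 8
F(0) = 1 * 0 + 2 * 0 = 0
Integral = 8 - 0 = 8
Average = 8 / (2 - 0) = 8 / 2
= 4 = 4.00

4.00


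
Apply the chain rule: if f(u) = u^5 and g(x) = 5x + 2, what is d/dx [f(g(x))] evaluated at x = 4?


Using the chain rule: (f(g(x)))' = f'(g(x)) * g'(x)
First, find g(4):
g(4) = 5 * 4 + 2 = 22
Next, f'(u) = 5u^4
And g'(x) = 5
So f'(g(4)) * g'(4)
= 5 * 22^4 * 5
= 5 * 234256 * 5
= 5856400

5856400
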